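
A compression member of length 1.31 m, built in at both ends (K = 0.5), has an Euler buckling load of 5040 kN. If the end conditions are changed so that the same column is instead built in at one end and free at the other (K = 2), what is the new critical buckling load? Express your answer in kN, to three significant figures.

P_cr ∝ 1/K², so P_cr,new = P_cr,old × (K_old/K_new)² = 5040 × (0.5/2)²
= 5040 × 0.06250 = 315 kN

P_cr ≈ 315 kN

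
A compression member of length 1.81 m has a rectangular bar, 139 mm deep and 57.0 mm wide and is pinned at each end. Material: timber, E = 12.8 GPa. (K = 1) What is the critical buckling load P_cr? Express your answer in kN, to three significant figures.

P_cr ≈ 82.7 kN

Buckling occurs about the weak axis: I_min = h·b³/12 with b = 57.0 mm (the shorter side).
I_min = 139×57.0³/12 = 2.145×10^6 mm⁴
I = 2.145×10^6 mm⁴ = 2.145×10^-6 m⁴
Effective length L_e = K·L = 1 × 1.81 = 1.810 m
P_cr = π²EI / L_e² = π² × 12.8×10⁹ × 2.145×10^-6 / 1.810² = 8.272×10^4 N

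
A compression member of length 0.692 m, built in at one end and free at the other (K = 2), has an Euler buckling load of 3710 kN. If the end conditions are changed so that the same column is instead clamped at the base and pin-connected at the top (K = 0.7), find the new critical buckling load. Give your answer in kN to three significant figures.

P_cr ≈ 30300 kN

P_cr ∝ 1/K², so P_cr,new = P_cr,old × (K_old/K_new)² = 3710 × (2/0.7)²
= 3710 × 8.163 = 30300 kN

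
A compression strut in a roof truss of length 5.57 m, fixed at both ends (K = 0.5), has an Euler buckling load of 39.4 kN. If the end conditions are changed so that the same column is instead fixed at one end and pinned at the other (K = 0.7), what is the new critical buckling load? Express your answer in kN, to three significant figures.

P_cr ∝ 1/K², so P_cr,new = P_cr,old × (K_old/K_new)² = 39.4 × (0.5/0.7)²
= 39.4 × 0.5102 = 20.1 kN

P_cr ≈ 20.1 kN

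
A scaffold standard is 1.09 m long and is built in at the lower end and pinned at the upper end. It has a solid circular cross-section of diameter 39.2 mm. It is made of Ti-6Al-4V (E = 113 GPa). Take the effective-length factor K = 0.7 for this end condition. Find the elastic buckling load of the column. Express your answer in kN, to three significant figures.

P_cr ≈ 222 kN

I = πd⁴/64 = π×39.2⁴/64 = 1.159×10^5 mm⁴
I = 1.159×10^5 mm⁴ = 1.159×10^-7 m⁴
Effective length L_e = K·L = 0.7 × 1.09 = 0.7630 m
P_cr = π²EI / L_e² = π² × 113×10⁹ × 1.159×10^-7 / 0.7630² = 2.220×10^5 N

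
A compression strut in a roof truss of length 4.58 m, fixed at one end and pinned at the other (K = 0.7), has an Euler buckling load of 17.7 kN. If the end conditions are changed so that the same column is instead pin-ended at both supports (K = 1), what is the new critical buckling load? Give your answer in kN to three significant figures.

P_cr ∝ 1/K², so P_cr,new = P_cr,old × (K_old/K_new)² = 17.7 × (0.7/1)²
= 17.7 × 0.4900 = 8.67 kN

P_cr ≈ 8.67 kN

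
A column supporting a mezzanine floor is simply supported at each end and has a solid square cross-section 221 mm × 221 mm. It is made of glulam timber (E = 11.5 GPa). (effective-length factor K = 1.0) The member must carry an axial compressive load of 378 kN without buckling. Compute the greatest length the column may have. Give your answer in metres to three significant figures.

I = a⁴/12 = 221⁴/12 = 1.988×10^8 mm⁴
I = 1.988×10^-4 m⁴
At the buckling limit P_cr = P = 3.780×10^5 N
From P_cr = π²EI/(K·L)²:  L = (1/K)·√(π²EI/P_cr) = (1/1)·√(π²×1.15×10^10×1.988×10^-4/3.780×10^5)
L = 7.73 m

L_max ≈ 7.73 m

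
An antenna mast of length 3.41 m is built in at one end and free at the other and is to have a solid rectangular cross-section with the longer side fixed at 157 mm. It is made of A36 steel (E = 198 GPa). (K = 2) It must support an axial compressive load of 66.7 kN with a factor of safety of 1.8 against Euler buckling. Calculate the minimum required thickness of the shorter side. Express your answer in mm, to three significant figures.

Required P_cr = n·P = 1.8 × 66.7 = 120.1 kN
L_e = K·L = 2 × 3.41 = 6.820 m
Required I = P_cr·L_e²/(π²E) = 1.201×10^5 × 6.820² / (π² × 1.98×10^11) = 2.858×10^-6 m⁴
I_req = 2.858×10^6 mm⁴
Rectangle, weak axis: I_min = h·b³/12 with h = 157 mm fixed  ⇒  b = (12I/h)^(1/3) = 60.2 mm

b ≈ 60.2 mm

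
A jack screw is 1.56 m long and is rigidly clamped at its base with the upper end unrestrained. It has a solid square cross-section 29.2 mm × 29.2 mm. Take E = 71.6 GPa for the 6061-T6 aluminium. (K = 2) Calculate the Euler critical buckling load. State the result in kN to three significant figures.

I = a⁴/12 = 29.2⁴/12 = 6.058×10^4 mm⁴
I = 6.058×10^4 mm⁴ = 6.058×10^-8 m⁴
Effective length L_e = K·L = 2 × 1.56 = 3.120 m
P_cr = π²EI / L_e² = π² × 71.6×10⁹ × 6.058×10^-8 / 3.120² = 4.398×10^3 N

P_cr ≈ 4.40 kN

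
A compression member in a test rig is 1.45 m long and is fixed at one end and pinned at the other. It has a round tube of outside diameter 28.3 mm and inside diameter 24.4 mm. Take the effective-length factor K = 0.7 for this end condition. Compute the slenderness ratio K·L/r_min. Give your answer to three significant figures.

d_o = 28.3 mm, d_i = 24.4 mm
I = π(d_o⁴ − d_i⁴)/64 = π(28.3⁴ − 24.40⁴)/64 = 1.409×10^4 mm⁴
A = 161.4 mm²;  r_min = √(I/A) = √(1.409×10^4/161.4) = 9.342 mm
L_e = K·L = 0.7 × 1.45 m = 1.015 m = 1015.0 mm
λ = L_e / r_min = 1015.0 / 9.342 = 109

λ ≈ 109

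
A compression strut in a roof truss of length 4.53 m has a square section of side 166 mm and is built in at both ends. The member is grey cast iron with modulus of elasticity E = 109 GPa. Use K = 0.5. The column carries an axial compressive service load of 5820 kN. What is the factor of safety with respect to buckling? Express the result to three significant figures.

I = a⁴/12 = 166⁴/12 = 6.328×10^7 mm⁴
I = 6.328×10^7 mm⁴ = 6.328×10^-5 m⁴
Effective length L_e = K·L = 0.5 × 4.53 = 2.265 m
P_cr = π²EI / L_e² = π² × 109×10⁹ × 6.328×10^-5 / 2.265² = 1.327×10^7 N
Factor of safety n = P_cr / P = 13269 / 5820 = 2.28

n ≈ 2.28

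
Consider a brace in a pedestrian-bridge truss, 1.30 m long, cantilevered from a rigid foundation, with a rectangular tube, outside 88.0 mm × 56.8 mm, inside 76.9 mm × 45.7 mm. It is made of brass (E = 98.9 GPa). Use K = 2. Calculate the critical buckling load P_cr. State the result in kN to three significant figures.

Weak-axis I_min = (h_o·b_o³ − h_i·b_i³)/12 with b_o = 56.8, b_i = 45.70 mm (shorter outer/inner sides).
I_min = (88.0×56.8³ − 76.90×45.70³)/12 = 7.322×10^5 mm⁴
I = 7.322×10^5 mm⁴ = 7.322×10^-7 m⁴
Effective length L_e = K·L = 2 × 1.30 = 2.600 m
P_cr = π²EI / L_e² = π² × 98.9×10⁹ × 7.322×10^-7 / 2.600² = 1.057×10^5 N

P_cr ≈ 106 kN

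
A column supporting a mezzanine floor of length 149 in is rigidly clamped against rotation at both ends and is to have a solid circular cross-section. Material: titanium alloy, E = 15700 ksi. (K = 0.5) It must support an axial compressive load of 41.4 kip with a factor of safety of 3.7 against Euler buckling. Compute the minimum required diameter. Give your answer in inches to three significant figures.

Required P_cr = n·P = 3.7 × 41.4 = 153.2 kip
L_e = K·L = 0.5 × 149 = 74.50 in
Required I = P_cr·L_e²/(π²E) = 1.532×10^5 × 74.50² / (π² × 1.57×10^7) = 5.487 in⁴
Solid circle: I = πd⁴/64  ⇒  d = (64I/π)^(1/4) = (64×5.487/π)^(1/4) = 3.25 in

d ≈ 3.25 in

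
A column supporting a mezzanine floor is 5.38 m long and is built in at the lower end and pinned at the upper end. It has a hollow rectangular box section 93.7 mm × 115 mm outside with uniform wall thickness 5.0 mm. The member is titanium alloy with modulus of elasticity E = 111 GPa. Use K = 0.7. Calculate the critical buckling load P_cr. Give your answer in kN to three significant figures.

Inner dimensions: h_i = 115 − 2×5.0 = 105.0 mm, b_i = 93.7 − 2×5.0 = 83.70 mm
Weak-axis I_min = (h_o·b_o³ − h_i·b_i³)/12 with b_o = 93.7, b_i = 83.70 mm (shorter outer/inner sides).
I_min = (115×93.7³ − 105.0×83.70³)/12 = 2.753×10^6 mm⁴
I = 2.753×10^6 mm⁴ = 2.753×10^-6 m⁴
Effective length L_e = K·L = 0.7 × 5.38 = 3.766 m
P_cr = π²EI / L_e² = π² × 111×10⁹ × 2.753×10^-6 / 3.766² = 2.127×10^5 N

P_cr ≈ 213 kN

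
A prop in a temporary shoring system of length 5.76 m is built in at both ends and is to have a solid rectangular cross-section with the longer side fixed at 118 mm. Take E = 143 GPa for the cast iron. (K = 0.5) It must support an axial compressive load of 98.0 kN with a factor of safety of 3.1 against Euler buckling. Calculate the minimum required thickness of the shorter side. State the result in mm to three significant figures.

Required P_cr = n·P = 3.1 × 98.0 = 303.8 kN
L_e = K·L = 0.5 × 5.76 = 2.880 m
Required I = P_cr·L_e²/(π²E) = 3.038×10^5 × 2.880² / (π² × 1.43×10^11) = 1.785×10^-6 m⁴
I_req = 1.785×10^6 mm⁴
Rectangle, weak axis: I_min = h·b³/12 with h = 118 mm fixed  ⇒  b = (12I/h)^(1/3) = 56.6 mm

b ≈ 56.6 mm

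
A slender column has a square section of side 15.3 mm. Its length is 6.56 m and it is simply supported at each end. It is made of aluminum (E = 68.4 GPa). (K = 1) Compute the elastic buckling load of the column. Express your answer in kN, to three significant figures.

I = a⁴/12 = 15.3⁴/12 = 4.567×10^3 mm⁴
I = 4.567×10^3 mm⁴ = 4.567×10^-9 m⁴
Effective length L_e = K·L = 1 × 6.56 = 6.560 m
P_cr = π²EI / L_e² = π² × 68.4×10⁹ × 4.567×10^-9 / 6.560² = 71.64 N

P_cr ≈ 0.0716 kN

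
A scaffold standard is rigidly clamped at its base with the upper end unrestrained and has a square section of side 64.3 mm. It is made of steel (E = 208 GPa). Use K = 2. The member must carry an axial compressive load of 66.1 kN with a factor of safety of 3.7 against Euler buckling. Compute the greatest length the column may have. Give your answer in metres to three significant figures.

L_max ≈ 1.73 m

I = a⁴/12 = 64.3⁴/12 = 1.425×10^6 mm⁴
I = 1.425×10^-6 m⁴
Required critical load P_cr = n·P = 3.7 × 66.1 = 244.6 kN = 2.446×10^5 N
From P_cr = π²EI/(K·L)²:  L = (1/K)·√(π²EI/P_cr) = (1/2)·√(π²×2.08×10^11×1.425×10^-6/2.446×10^5)
L = 1.73 m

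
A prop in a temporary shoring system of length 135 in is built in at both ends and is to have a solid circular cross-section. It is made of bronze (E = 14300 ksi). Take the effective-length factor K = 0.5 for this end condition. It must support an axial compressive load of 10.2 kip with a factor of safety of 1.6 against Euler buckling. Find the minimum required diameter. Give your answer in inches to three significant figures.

d ≈ 1.81 in

Required P_cr = n·P = 1.6 × 10.2 = 16.32 kip
L_e = K·L = 0.5 × 135 = 67.50 in
Required I = P_cr·L_e²/(π²E) = 1.632×10^4 × 67.50² / (π² × 1.43×10^7) = 0.5269 in⁴
Solid circle: I = πd⁴/64  ⇒  d = (64I/π)^(1/4) = (64×0.5269/π)^(1/4) = 1.81 in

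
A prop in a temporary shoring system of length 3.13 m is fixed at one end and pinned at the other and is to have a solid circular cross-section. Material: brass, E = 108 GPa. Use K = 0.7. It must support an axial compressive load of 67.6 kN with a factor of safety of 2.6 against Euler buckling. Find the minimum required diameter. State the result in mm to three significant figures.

d ≈ 63.4 mm

Required P_cr = n·P = 2.6 × 67.6 = 175.8 kN
L_e = K·L = 0.7 × 3.13 = 2.191 m
Required I = P_cr·L_e²/(π²E) = 1.758×10^5 × 2.191² / (π² × 1.08×10^11) = 7.916×10^-7 m⁴
I_req = 7.916×10^5 mm⁴
Solid circle: I = πd⁴/64  ⇒  d = (64I/π)^(1/4) = (64×7.916×10^5/π)^(1/4) = 63.4 mm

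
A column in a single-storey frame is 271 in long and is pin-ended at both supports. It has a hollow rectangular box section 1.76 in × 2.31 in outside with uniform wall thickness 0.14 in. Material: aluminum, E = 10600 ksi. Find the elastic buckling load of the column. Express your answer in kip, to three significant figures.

Inner dimensions: h_i = 2.31 − 2×0.14 = 2.030 in, b_i = 1.76 − 2×0.14 = 1.480 in
Weak-axis I_min = (h_o·b_o³ − h_i·b_i³)/12 with b_o = 1.76, b_i = 1.480 in (shorter outer/inner sides).
I_min = (2.31×1.76³ − 2.030×1.480³)/12 = 0.5011 in⁴
Effective length L_e = K·L = 1 × 271 = 271.0 in
P_cr = π²EI / L_e² = π² × 10600×10³ × 0.5011 / 271.0² = 713.8 lb

P_cr ≈ 0.714 kip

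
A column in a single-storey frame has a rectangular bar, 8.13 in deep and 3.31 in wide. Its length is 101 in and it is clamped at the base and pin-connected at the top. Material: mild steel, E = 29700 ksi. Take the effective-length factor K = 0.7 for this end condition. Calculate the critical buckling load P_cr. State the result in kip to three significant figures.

Buckling occurs about the weak axis: I_min = h·b³/12 with b = 3.31 in (the shorter side).
I_min = 8.13×3.31³/12 = 24.57 in⁴
Effective length L_e = K·L = 0.7 × 101 = 70.70 in
P_cr = π²EI / L_e² = π² × 29700×10³ × 24.57 / 70.70² = 1.441×10^6 lb

P_cr ≈ 1440 kip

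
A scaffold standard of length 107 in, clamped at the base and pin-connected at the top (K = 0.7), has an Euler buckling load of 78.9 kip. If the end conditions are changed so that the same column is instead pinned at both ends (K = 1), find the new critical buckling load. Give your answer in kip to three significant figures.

P_cr ≈ 38.7 kip

P_cr ∝ 1/K², so P_cr,new = P_cr,old × (K_old/K_new)² = 78.9 × (0.7/1)²
= 78.9 × 0.4900 = 38.7 kip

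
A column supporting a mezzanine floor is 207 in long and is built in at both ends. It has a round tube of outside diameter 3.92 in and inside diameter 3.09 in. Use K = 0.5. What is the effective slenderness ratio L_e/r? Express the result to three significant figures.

d_o = 3.92 in, d_i = 3.09 in
I = π(d_o⁴ − d_i⁴)/64 = π(3.92⁴ − 3.090⁴)/64 = 7.116 in⁴
A = 4.570 in²;  r_min = √(I/A) = √(7.116/4.570) = 1.248 in
L_e = K·L = 0.5 × 207 = 103.5 in
λ = L_e / r_min = 103.50 / 1.248 = 82.9

λ ≈ 82.9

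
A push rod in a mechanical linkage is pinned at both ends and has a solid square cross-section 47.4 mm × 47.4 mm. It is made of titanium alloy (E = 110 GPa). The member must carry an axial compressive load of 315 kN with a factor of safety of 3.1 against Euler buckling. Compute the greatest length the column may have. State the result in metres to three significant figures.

I = a⁴/12 = 47.4⁴/12 = 4.207×10^5 mm⁴
I = 4.207×10^-7 m⁴
Required critical load P_cr = n·P = 3.1 × 315 = 976.5 kN = 9.765×10^5 N
From P_cr = π²EI/(K·L)²:  L = (1/K)·√(π²EI/P_cr) = (1/1)·√(π²×1.10×10^11×4.207×10^-7/9.765×10^5)
L = 0.684 m

L_max ≈ 0.684 m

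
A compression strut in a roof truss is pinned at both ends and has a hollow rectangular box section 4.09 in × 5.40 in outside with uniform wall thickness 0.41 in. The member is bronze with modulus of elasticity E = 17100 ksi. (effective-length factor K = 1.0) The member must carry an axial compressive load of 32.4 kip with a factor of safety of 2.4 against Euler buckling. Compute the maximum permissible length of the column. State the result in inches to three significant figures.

Inner dimensions: h_i = 5.40 − 2×0.41 = 4.580 in, b_i = 4.09 − 2×0.41 = 3.270 in
Weak-axis I_min = (h_o·b_o³ − h_i·b_i³)/12 with b_o = 4.09, b_i = 3.270 in (shorter outer/inner sides).
I_min = (5.40×4.09³ − 4.580×3.270³)/12 = 17.44 in⁴
Required critical load P_cr = n·P = 2.4 × 32.4 = 77.76 kip = 7.776×10^4 lb
From P_cr = π²EI/(K·L)²:  L = (1/K)·√(π²EI/P_cr) = (1/1)·√(π²×1.71×10^7×17.44/7.776×10^4)
L = 195 in

L_max ≈ 195 in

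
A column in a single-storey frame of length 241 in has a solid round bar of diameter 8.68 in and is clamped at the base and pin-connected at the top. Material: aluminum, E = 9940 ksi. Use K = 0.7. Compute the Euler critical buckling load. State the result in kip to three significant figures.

P_cr ≈ 961 kip

I = πd⁴/64 = π×8.68⁴/64 = 278.6 in⁴
Effective length L_e = K·L = 0.7 × 241 = 168.7 in
P_cr = π²EI / L_e² = π² × 9940×10³ × 278.6 / 168.7² = 9.605×10^5 lb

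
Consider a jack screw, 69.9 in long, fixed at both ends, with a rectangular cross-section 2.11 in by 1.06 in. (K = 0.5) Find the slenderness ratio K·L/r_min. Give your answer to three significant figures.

λ ≈ 114

For a rectangle r_min = b/√12 = 1.06/√12 = 0.3060 in
L_e = K·L = 0.5 × 69.9 = 34.95 in
λ = L_e / r_min = 34.950 / 0.3060 = 114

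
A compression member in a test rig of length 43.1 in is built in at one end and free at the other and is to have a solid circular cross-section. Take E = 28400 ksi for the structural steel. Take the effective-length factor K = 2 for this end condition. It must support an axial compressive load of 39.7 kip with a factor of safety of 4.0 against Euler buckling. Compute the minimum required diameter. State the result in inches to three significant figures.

Required P_cr = n·P = 4.0 × 39.7 = 158.8 kip
L_e = K·L = 2 × 43.1 = 86.20 in
Required I = P_cr·L_e²/(π²E) = 1.588×10^5 × 86.20² / (π² × 2.84×10^7) = 4.210 in⁴
Solid circle: I = πd⁴/64  ⇒  d = (64I/π)^(1/4) = (64×4.210/π)^(1/4) = 3.04 in

d ≈ 3.04 in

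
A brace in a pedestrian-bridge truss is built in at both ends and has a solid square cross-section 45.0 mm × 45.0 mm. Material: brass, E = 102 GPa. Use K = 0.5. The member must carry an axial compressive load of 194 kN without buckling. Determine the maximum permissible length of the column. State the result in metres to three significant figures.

I = a⁴/12 = 45.0⁴/12 = 3.417×10^5 mm⁴
I = 3.417×10^-7 m⁴
At the buckling limit P_cr = P = 1.940×10^5 N
From P_cr = π²EI/(K·L)²:  L = (1/K)·√(π²EI/P_cr) = (1/0.5)·√(π²×1.02×10^11×3.417×10^-7/1.940×10^5)
L = 2.66 m

L_max ≈ 2.66 m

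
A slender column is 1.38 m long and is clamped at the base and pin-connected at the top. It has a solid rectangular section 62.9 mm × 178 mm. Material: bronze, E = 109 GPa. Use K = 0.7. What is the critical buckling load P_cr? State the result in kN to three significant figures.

Buckling occurs about the weak axis: I_min = h·b³/12 with b = 62.9 mm (the shorter side).
I_min = 178×62.9³/12 = 3.691×10^6 mm⁴
I = 3.691×10^6 mm⁴ = 3.691×10^-6 m⁴
Effective length L_e = K·L = 0.7 × 1.38 = 0.9660 m
P_cr = π²EI / L_e² = π² × 109×10⁹ × 3.691×10^-6 / 0.9660² = 4.256×10^6 N

P_cr ≈ 4260 kN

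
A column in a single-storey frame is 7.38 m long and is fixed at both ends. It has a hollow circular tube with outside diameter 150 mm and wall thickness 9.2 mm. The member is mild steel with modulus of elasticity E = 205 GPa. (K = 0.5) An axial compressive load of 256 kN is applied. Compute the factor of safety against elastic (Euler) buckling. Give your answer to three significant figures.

Inner diameter d_i = 150 − 2×9.2 = 131.6 mm
I = π(d_o⁴ − d_i⁴)/64 = π(150⁴ − 131.6⁴)/64 = 1.013×10^7 mm⁴
I = 1.013×10^7 mm⁴ = 1.013×10^-5 m⁴
Effective length L_e = K·L = 0.5 × 7.38 = 3.690 m
P_cr = π²EI / L_e² = π² × 205×10⁹ × 1.013×10^-5 / 3.690² = 1.505×10^6 N
Factor of safety n = P_cr / P = 1504.9 / 256 = 5.88

n ≈ 5.88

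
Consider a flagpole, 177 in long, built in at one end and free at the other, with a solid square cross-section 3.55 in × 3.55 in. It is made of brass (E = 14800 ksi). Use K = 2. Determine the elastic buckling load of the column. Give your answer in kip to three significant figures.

I = a⁴/12 = 3.55⁴/12 = 13.24 in⁴
Effective length L_e = K·L = 2 × 177 = 354.0 in
P_cr = π²EI / L_e² = π² × 14800×10³ × 13.24 / 354.0² = 1.543×10^4 lb

P_cr ≈ 15.4 kip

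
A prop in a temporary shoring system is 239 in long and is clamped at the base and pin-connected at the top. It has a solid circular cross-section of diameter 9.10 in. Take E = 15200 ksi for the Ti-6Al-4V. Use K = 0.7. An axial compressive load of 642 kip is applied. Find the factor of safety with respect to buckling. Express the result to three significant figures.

n ≈ 2.81

I = πd⁴/64 = π×9.10⁴/64 = 336.6 in⁴
Effective length L_e = K·L = 0.7 × 239 = 167.3 in
P_cr = π²EI / L_e² = π² × 15200×10³ × 336.6 / 167.3² = 1.804×10^6 lb
Factor of safety n = P_cr / P = 1804.2 / 642 = 2.81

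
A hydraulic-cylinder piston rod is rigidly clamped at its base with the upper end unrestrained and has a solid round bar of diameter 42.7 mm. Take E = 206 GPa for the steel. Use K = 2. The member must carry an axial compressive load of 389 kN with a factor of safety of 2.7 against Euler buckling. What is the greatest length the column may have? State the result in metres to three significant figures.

I = πd⁴/64 = π×42.7⁴/64 = 1.632×10^5 mm⁴
I = 1.632×10^-7 m⁴
Required critical load P_cr = n·P = 2.7 × 389 = 1050 kN = 1.050×10^6 N
From P_cr = π²EI/(K·L)²:  L = (1/K)·√(π²EI/P_cr) = (1/2)·√(π²×2.06×10^11×1.632×10^-7/1.050×10^6)
L = 0.281 m

L_max ≈ 0.281 m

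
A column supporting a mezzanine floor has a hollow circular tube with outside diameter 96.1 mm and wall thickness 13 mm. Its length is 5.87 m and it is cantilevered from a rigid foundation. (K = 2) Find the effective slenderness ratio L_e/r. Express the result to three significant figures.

λ ≈ 395

Inner diameter d_i = 96.1 − 2×13 = 70.10 mm
I = π(d_o⁴ − d_i⁴)/64 = π(96.1⁴ − 70.10⁴)/64 = 3.001×10^6 mm⁴
A = 3.394×10^3 mm²;  r_min = √(I/A) = √(3.001×10^6/3.394×10^3) = 29.74 mm
L_e = K·L = 2 × 5.87 m = 11.74 m = 11740 mm
λ = L_e / r_min = 11740 / 29.74 = 395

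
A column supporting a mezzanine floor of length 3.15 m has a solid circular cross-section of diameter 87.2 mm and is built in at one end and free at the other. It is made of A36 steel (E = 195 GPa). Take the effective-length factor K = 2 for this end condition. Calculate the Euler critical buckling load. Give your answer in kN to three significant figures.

I = πd⁴/64 = π×87.2⁴/64 = 2.838×10^6 mm⁴
I = 2.838×10^6 mm⁴ = 2.838×10^-6 m⁴
Effective length L_e = K·L = 2 × 3.15 = 6.300 m
P_cr = π²EI / L_e² = π² × 195×10⁹ × 2.838×10^-6 / 6.300² = 1.376×10^5 N

P_cr ≈ 138 kN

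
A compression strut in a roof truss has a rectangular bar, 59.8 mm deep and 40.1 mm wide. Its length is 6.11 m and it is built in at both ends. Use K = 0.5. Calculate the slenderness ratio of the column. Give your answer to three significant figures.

λ ≈ 264

For a rectangle r_min = b/√12 = 40.1/√12 = 11.58 mm
L_e = K·L = 0.5 × 6.11 m = 3.055 m = 3055.0 mm
λ = L_e / r_min = 3055.0 / 11.58 = 264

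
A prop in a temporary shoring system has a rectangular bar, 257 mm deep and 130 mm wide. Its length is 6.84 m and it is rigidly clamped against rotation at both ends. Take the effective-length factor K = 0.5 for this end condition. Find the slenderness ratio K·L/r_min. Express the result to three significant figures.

Buckling occurs about the weak axis: I_min = h·b³/12 with b = 130 mm (the shorter side).
I_min = 257×130³/12 = 4.705×10^7 mm⁴
A = 3.341×10^4 mm²;  r_min = √(I/A) = √(4.705×10^7/3.341×10^4) = 37.53 mm
L_e = K·L = 0.5 × 6.84 m = 3.420 m = 3420.0 mm
λ = L_e / r_min = 3420.0 / 37.53 = 91.1

λ ≈ 91.1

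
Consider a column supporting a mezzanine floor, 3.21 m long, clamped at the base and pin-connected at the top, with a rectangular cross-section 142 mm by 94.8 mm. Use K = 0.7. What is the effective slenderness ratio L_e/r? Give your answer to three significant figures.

λ ≈ 82.1

Buckling occurs about the weak axis: I_min = h·b³/12 with b = 94.8 mm (the shorter side).
I_min = 142×94.8³/12 = 1.008×10^7 mm⁴
A = 1.346×10^4 mm²;  r_min = √(I/A) = √(1.008×10^7/1.346×10^4) = 27.37 mm
L_e = K·L = 0.7 × 3.21 m = 2.247 m = 2247.0 mm
λ = L_e / r_min = 2247.0 / 27.37 = 82.1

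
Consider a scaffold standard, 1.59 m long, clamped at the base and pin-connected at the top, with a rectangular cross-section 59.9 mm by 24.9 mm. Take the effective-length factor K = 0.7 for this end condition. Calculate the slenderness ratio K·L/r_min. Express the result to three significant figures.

λ ≈ 155

Buckling occurs about the weak axis: I_min = h·b³/12 with b = 24.9 mm (the shorter side).
I_min = 59.9×24.9³/12 = 7.706×10^4 mm⁴
A = 1.492×10^3 mm²;  r_min = √(I/A) = √(7.706×10^4/1.492×10^3) = 7.188 mm
L_e = K·L = 0.7 × 1.59 m = 1.113 m = 1113.0 mm
λ = L_e / r_min = 1113.0 / 7.188 = 155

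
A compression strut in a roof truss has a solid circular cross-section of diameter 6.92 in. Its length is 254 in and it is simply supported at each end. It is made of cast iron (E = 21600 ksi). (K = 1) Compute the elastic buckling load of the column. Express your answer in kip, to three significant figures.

I = πd⁴/64 = π×6.92⁴/64 = 112.6 in⁴
Effective length L_e = K·L = 1 × 254 = 254.0 in
P_cr = π²EI / L_e² = π² × 21600×10³ × 112.6 / 254.0² = 3.719×10^5 lb

P_cr ≈ 372 kip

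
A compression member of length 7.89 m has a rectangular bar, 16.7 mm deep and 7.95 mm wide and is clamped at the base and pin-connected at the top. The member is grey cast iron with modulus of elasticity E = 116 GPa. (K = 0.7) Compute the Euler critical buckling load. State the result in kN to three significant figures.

P_cr ≈ 0.0262 kN

Buckling occurs about the weak axis: I_min = h·b³/12 with b = 7.95 mm (the shorter side).
I_min = 16.7×7.95³/12 = 699.3 mm⁴
I = 699.3 mm⁴ = 6.993×10^-10 m⁴
Effective length L_e = K·L = 0.7 × 7.89 = 5.523 m
P_cr = π²EI / L_e² = π² × 116×10⁹ × 6.993×10^-10 / 5.523² = 26.24 N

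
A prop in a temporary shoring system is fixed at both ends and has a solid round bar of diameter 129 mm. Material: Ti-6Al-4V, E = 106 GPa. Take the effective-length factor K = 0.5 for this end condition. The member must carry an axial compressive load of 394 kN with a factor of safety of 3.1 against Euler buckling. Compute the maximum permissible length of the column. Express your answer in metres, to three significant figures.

L_max ≈ 6.82 m

I = πd⁴/64 = π×129⁴/64 = 1.359×10^7 mm⁴
I = 1.359×10^-5 m⁴
Required critical load P_cr = n·P = 3.1 × 394 = 1221 kN = 1.221×10^6 N
From P_cr = π²EI/(K·L)²:  L = (1/K)·√(π²EI/P_cr) = (1/0.5)·√(π²×1.06×10^11×1.359×10^-5/1.221×10^6)
L = 6.82 m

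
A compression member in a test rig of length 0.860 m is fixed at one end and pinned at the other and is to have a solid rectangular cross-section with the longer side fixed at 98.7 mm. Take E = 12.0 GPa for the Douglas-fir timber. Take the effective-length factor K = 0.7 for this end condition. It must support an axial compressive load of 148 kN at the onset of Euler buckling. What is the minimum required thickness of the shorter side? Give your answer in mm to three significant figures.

L_e = K·L = 0.7 × 0.860 = 0.6020 m
Required I = P_cr·L_e²/(π²E) = 1.480×10^5 × 0.6020² / (π² × 1.20×10^10) = 4.529×10^-7 m⁴
I_req = 4.529×10^5 mm⁴
Rectangle, weak axis: I_min = h·b³/12 with h = 98.7 mm fixed  ⇒  b = (12I/h)^(1/3) = 38.0 mm

b ≈ 38.0 mm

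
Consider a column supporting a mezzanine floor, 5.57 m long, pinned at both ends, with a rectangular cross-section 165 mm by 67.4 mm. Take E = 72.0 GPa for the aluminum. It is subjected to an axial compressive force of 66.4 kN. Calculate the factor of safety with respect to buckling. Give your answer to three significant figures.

Buckling occurs about the weak axis: I_min = h·b³/12 with b = 67.4 mm (the shorter side).
I_min = 165×67.4³/12 = 4.210×10^6 mm⁴
I = 4.210×10^6 mm⁴ = 4.210×10^-6 m⁴
Effective length L_e = K·L = 1 × 5.57 = 5.570 m
P_cr = π²EI / L_e² = π² × 72.0×10⁹ × 4.210×10^-6 / 5.570² = 9.643×10^4 N
Factor of safety n = P_cr / P = 96.428 / 66.4 = 1.45

n ≈ 1.45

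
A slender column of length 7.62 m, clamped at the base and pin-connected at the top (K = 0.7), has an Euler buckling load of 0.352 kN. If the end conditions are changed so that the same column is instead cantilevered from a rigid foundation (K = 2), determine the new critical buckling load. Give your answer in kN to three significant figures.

P_cr ∝ 1/K², so P_cr,new = P_cr,old × (K_old/K_new)² = 0.352 × (0.7/2)²
= 0.352 × 0.1225 = 0.0431 kN

P_cr ≈ 0.0431 kN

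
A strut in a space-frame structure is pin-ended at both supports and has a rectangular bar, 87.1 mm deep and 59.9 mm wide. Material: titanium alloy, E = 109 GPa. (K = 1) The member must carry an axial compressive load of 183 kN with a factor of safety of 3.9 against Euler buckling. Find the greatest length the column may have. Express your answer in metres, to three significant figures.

L_max ≈ 1.53 m

Buckling occurs about the weak axis: I_min = h·b³/12 with b = 59.9 mm (the shorter side).
I_min = 87.1×59.9³/12 = 1.560×10^6 mm⁴
I = 1.560×10^-6 m⁴
Required critical load P_cr = n·P = 3.9 × 183 = 713.7 kN = 7.137×10^5 N
From P_cr = π²EI/(K·L)²:  L = (1/K)·√(π²EI/P_cr) = (1/1)·√(π²×1.09×10^11×1.560×10^-6/7.137×10^5)
L = 1.53 m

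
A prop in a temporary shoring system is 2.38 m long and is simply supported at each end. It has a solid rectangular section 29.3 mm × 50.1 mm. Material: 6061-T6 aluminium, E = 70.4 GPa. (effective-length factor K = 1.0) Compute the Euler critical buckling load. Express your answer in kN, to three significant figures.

Buckling occurs about the weak axis: I_min = h·b³/12 with b = 29.3 mm (the shorter side).
I_min = 50.1×29.3³/12 = 1.050×10^5 mm⁴
I = 1.050×10^5 mm⁴ = 1.050×10^-7 m⁴
Effective length L_e = K·L = 1 × 2.38 = 2.380 m
P_cr = π²EI / L_e² = π² × 70.4×10⁹ × 1.050×10^-7 / 2.380² = 1.288×10^4 N

P_cr ≈ 12.9 kN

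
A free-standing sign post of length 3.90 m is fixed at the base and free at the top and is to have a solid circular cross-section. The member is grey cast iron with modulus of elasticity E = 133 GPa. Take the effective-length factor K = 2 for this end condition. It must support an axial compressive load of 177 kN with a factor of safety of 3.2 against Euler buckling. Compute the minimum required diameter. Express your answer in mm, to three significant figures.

Required P_cr = n·P = 3.2 × 177 = 566.4 kN
L_e = K·L = 2 × 3.90 = 7.800 m
Required I = P_cr·L_e²/(π²E) = 5.664×10^5 × 7.800² / (π² × 1.33×10^11) = 2.625×10^-5 m⁴
I_req = 2.625×10^7 mm⁴
Solid circle: I = πd⁴/64  ⇒  d = (64I/π)^(1/4) = (64×2.625×10^7/π)^(1/4) = 152 mm

d ≈ 152 mm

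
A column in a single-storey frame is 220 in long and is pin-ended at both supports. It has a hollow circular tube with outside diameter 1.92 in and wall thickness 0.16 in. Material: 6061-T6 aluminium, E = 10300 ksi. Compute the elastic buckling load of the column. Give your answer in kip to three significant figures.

P_cr ≈ 0.725 kip

Inner diameter d_i = 1.92 − 2×0.16 = 1.600 in
I = π(d_o⁴ − d_i⁴)/64 = π(1.92⁴ − 1.600⁴)/64 = 0.3454 in⁴
Effective length L_e = K·L = 1 × 220 = 220.0 in
P_cr = π²EI / L_e² = π² × 10300×10³ × 0.3454 / 220.0² = 725.4 lb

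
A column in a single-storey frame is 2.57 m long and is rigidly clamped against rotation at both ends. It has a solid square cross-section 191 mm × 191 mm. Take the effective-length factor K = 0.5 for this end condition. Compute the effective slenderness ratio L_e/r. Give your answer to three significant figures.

λ ≈ 23.3

I = a⁴/12 = 191⁴/12 = 1.109×10^8 mm⁴
A = 3.648×10^4 mm²;  r_min = √(I/A) = √(1.109×10^8/3.648×10^4) = 55.14 mm
L_e = K·L = 0.5 × 2.57 m = 1.285 m = 1285.0 mm
λ = L_e / r_min = 1285.0 / 55.14 = 23.3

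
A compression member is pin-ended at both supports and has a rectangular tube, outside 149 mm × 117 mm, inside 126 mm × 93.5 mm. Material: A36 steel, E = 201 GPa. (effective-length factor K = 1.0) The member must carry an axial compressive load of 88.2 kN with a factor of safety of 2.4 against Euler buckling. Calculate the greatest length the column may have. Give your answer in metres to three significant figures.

Weak-axis I_min = (h_o·b_o³ − h_i·b_i³)/12 with b_o = 117, b_i = 93.50 mm (shorter outer/inner sides).
I_min = (149×117³ − 126.0×93.50³)/12 = 1.130×10^7 mm⁴
I = 1.130×10^-5 m⁴
Required critical load P_cr = n·P = 2.4 × 88.2 = 211.7 kN = 2.117×10^5 N
From P_cr = π²EI/(K·L)²:  L = (1/K)·√(π²EI/P_cr) = (1/1)·√(π²×2.01×10^11×1.130×10^-5/2.117×10^5)
L = 10.3 m

L_max ≈ 10.3 m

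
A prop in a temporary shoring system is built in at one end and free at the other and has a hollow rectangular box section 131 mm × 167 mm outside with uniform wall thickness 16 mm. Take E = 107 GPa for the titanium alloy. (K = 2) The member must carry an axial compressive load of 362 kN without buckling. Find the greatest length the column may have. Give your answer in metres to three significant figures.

L_max ≈ 3.85 m

Inner dimensions: h_i = 167 − 2×16 = 135.0 mm, b_i = 131 − 2×16 = 99.00 mm
Weak-axis I_min = (h_o·b_o³ − h_i·b_i³)/12 with b_o = 131, b_i = 99.00 mm (shorter outer/inner sides).
I_min = (167×131³ − 135.0×99.00³)/12 = 2.037×10^7 mm⁴
I = 2.037×10^-5 m⁴
At the buckling limit P_cr = P = 3.620×10^5 N
From P_cr = π²EI/(K·L)²:  L = (1/K)·√(π²EI/P_cr) = (1/2)·√(π²×1.07×10^11×2.037×10^-5/3.620×10^5)
L = 3.85 m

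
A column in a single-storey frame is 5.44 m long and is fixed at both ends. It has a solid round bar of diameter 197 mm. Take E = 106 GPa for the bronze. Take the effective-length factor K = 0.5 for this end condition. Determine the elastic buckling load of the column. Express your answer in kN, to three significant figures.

P_cr ≈ 10500 kN

I = πd⁴/64 = π×197⁴/64 = 7.393×10^7 mm⁴
I = 7.393×10^7 mm⁴ = 7.393×10^-5 m⁴
Effective length L_e = K·L = 0.5 × 5.44 = 2.720 m
P_cr = π²EI / L_e² = π² × 106×10⁹ × 7.393×10^-5 / 2.720² = 1.045×10^7 N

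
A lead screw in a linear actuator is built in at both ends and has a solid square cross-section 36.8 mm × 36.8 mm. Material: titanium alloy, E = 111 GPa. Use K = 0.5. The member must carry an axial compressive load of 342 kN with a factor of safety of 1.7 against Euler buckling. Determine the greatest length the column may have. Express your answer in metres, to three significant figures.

I = a⁴/12 = 36.8⁴/12 = 1.528×10^5 mm⁴
I = 1.528×10^-7 m⁴
Required critical load P_cr = n·P = 1.7 × 342 = 581.4 kN = 5.814×10^5 N
From P_cr = π²EI/(K·L)²:  L = (1/K)·√(π²EI/P_cr) = (1/0.5)·√(π²×1.11×10^11×1.528×10^-7/5.814×10^5)
L = 1.07 m

L_max ≈ 1.07 m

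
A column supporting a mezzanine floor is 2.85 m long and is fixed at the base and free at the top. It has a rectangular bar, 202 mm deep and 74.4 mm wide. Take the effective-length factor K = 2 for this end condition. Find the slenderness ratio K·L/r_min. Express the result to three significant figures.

λ ≈ 265

For a rectangle r_min = b/√12 = 74.4/√12 = 21.48 mm
L_e = K·L = 2 × 2.85 m = 5.700 m = 5700.0 mm
λ = L_e / r_min = 5700.0 / 21.48 = 265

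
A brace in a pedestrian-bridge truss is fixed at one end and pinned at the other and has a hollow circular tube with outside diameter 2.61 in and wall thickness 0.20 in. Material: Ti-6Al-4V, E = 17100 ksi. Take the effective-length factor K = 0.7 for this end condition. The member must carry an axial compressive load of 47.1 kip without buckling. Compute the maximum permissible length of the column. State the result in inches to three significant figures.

L_max ≈ 90.0 in

Inner diameter d_i = 2.61 − 2×0.20 = 2.210 in
I = π(d_o⁴ − d_i⁴)/64 = π(2.61⁴ − 2.210⁴)/64 = 1.107 in⁴
At the buckling limit P_cr = P = 4.710×10^4 lb
From P_cr = π²EI/(K·L)²:  L = (1/K)·√(π²EI/P_cr) = (1/0.7)·√(π²×1.71×10^7×1.107/4.710×10^4)
L = 90.0 in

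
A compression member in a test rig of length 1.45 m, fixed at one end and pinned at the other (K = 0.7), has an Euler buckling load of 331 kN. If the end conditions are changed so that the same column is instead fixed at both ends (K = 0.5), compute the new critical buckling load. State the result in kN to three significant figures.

P_cr ∝ 1/K², so P_cr,new = P_cr,old × (K_old/K_new)² = 331 × (0.7/0.5)²
= 331 × 1.960 = 649 kN

P_cr ≈ 649 kN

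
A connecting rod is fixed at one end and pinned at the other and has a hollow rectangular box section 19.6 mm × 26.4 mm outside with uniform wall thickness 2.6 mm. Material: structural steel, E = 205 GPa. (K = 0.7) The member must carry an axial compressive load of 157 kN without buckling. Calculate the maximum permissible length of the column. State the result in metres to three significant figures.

Inner dimensions: h_i = 26.4 − 2×2.6 = 21.20 mm, b_i = 19.6 − 2×2.6 = 14.40 mm
Weak-axis I_min = (h_o·b_o³ − h_i·b_i³)/12 with b_o = 19.6, b_i = 14.40 mm (shorter outer/inner sides).
I_min = (26.4×19.6³ − 21.20×14.40³)/12 = 1.129×10^4 mm⁴
I = 1.129×10^-8 m⁴
At the buckling limit P_cr = P = 1.570×10^5 N
From P_cr = π²EI/(K·L)²:  L = (1/K)·√(π²EI/P_cr) = (1/0.7)·√(π²×2.05×10^11×1.129×10^-8/1.570×10^5)
L = 0.545 m

L_max ≈ 0.545 m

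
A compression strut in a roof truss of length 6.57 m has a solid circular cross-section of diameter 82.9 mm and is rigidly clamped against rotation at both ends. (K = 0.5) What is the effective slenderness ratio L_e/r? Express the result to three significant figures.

λ ≈ 159

For a solid circle r = d/4 = 82.9/4 = 20.72 mm
L_e = K·L = 0.5 × 6.57 m = 3.285 m = 3285.0 mm
λ = L_e / r_min = 3285.0 / 20.72 = 159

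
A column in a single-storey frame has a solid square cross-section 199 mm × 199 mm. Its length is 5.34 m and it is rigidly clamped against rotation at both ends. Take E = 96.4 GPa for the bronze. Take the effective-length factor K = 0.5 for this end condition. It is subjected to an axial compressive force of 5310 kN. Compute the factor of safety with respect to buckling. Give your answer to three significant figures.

n ≈ 3.28

I = a⁴/12 = 199⁴/12 = 1.307×10^8 mm⁴
I = 1.307×10^8 mm⁴ = 1.307×10^-4 m⁴
Effective length L_e = K·L = 0.5 × 5.34 = 2.670 m
P_cr = π²EI / L_e² = π² × 96.4×10⁹ × 1.307×10^-4 / 2.670² = 1.744×10^7 N
Factor of safety n = P_cr / P = 17442 / 5310 = 3.28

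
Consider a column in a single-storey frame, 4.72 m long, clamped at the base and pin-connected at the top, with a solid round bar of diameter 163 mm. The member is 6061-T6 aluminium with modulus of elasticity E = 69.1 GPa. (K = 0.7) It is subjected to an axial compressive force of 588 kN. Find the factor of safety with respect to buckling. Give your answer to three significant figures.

I = πd⁴/64 = π×163⁴/64 = 3.465×10^7 mm⁴
I = 3.465×10^7 mm⁴ = 3.465×10^-5 m⁴
Effective length L_e = K·L = 0.7 × 4.72 = 3.304 m
P_cr = π²EI / L_e² = π² × 69.1×10⁹ × 3.465×10^-5 / 3.304² = 2.165×10^6 N
Factor of safety n = P_cr / P = 2164.8 / 588 = 3.68

n ≈ 3.68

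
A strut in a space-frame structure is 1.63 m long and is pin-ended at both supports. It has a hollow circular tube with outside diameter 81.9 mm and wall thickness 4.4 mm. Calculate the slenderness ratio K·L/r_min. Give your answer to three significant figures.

Inner diameter d_i = 81.9 − 2×4.4 = 73.10 mm
I = π(d_o⁴ − d_i⁴)/64 = π(81.9⁴ − 73.10⁴)/64 = 8.069×10^5 mm⁴
A = 1.071×10^3 mm²;  r_min = √(I/A) = √(8.069×10^5/1.071×10^3) = 27.44 mm
L_e = K·L = 1 × 1.63 m = 1.630 m = 1630.0 mm
λ = L_e / r_min = 1630.0 / 27.44 = 59.4

λ ≈ 59.4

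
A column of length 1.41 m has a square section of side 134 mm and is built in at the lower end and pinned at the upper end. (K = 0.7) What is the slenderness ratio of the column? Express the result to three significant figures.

λ ≈ 25.5

For a square r = a/√12 = 134/√12 = 38.68 mm
L_e = K·L = 0.7 × 1.41 m = 0.9870 m = 987.00 mm
λ = L_e / r_min = 987.00 / 38.68 = 25.5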